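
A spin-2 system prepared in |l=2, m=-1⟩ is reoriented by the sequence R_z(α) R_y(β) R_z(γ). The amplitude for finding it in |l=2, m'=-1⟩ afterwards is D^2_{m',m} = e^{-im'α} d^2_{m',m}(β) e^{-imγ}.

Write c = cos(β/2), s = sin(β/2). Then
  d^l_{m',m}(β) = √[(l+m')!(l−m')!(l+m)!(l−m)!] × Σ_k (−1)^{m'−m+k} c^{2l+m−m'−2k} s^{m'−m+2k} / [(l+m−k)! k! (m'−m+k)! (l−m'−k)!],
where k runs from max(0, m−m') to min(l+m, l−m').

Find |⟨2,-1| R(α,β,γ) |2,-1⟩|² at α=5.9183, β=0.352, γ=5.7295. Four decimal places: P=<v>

P=0.7233

Split into d^2_{-1,-1}(β=0.3520) × two z-phases.
c=cos(0.352000/2)=0.984552, s=sin(0.352000/2)=0.175093; N=√[1·6·1·6]=6.000000
The bounds max(0,m−m')=0 and min(l+m,l−m')=1 give 2 terms
  k=0: (−1)^0·6.0000/(6)·0.9846^4·0.1751^0 = +0.939625
  k=1: (−1)^1·6.0000/(2)·0.9846^2·0.1751^2 = -0.089153
d^2_{-1,-1}(0.3520) = +0.939625 -0.089153 = +0.850472
|D^2_{-1,-1}|² = |d^2_{-1,-1}(β)|² = (+0.850472)² = 0.723303 (the z-rotation phases have unit modulus)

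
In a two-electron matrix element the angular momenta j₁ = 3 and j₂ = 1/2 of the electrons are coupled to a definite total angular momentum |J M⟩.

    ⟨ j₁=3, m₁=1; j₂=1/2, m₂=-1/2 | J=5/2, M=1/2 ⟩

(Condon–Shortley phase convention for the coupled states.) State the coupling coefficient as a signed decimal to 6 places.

√[6·1!5!0!/7! · 4!2!0!1!3!2!] = √(576/7)
  +(−1)^0/∏(0,1,2,0,3,0)! = 1/12  (running 1/12)
⟨..|..⟩ = √(576/7)·(1/12) = +0.755929

+√(4/7) ≈ +0.755929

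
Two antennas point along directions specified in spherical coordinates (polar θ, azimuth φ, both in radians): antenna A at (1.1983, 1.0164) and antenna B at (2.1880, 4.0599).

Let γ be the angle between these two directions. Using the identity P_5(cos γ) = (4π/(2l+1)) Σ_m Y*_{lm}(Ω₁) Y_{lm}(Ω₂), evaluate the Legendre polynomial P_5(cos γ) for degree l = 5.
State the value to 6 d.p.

-0.554501

Addition theorem: P_5(cos γ) = (4π/11) Σ_m Y*_{lm}(Ω₁) Y_{lm}(Ω₂), m = −5…5:
  m=-5: Y*=(0.117540, -0.303394)  Y=(0.020182, -0.166181)  product (-0.048046, -0.025656)
  m=-4: Y*=(-0.242274, -0.320830)  Y=(0.323840, -0.190456)  product (-0.139562, -0.057755)
  m=-3: Y*=(-0.053466, 0.004954)  Y=(0.350078, 0.142541)  product (-0.019423, -0.005887)
  m=-2: Y*=(0.143740, -0.288665)  Y=(0.000836, 0.003071)  product (0.001007, 0.000200)
  m=-1: Y*=(-0.076312, -0.123248)  Y=(0.211439, -0.276702)  product (-0.050238, -0.004944)
  m=+0: Y*=(0.290856, -0.000000)  Y=(0.093319, 0.000000)  product (0.027142, 0.000000)
  m=+1: Y*=(0.076312, -0.123248)  Y=(-0.211439, -0.276702)  product (-0.050238, 0.004944)
  m=+2: Y*=(0.143740, 0.288665)  Y=(0.000836, -0.003071)  product (0.001007, -0.000200)
  m=+3: Y*=(0.053466, 0.004954)  Y=(-0.350078, 0.142541)  product (-0.019423, 0.005887)
  m=+4: Y*=(-0.242274, 0.320830)  Y=(0.323840, 0.190456)  product (-0.139562, 0.057755)
  m=+5: Y*=(-0.117540, -0.303394)  Y=(-0.020182, -0.166181)  product (-0.048046, 0.025656)
Total Σ_m = (-0.485384, 0.000000). Multiply by 1.142397: (-0.554501, 0.000000). P_5(cos γ) = -0.554501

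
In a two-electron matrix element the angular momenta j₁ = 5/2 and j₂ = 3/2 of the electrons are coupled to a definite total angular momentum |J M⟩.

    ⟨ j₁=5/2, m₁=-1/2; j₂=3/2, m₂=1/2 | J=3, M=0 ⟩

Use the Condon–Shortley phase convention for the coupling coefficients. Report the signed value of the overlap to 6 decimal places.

−√(1/5) = -0.447214

√[7·1!4!2!/8! · 2!3!2!1!3!3!] = √(36/5)
  +(−1)^0/∏(0,1,3,2,1,0)! = 1/12  (running 1/12)
  +(−1)^1/∏(1,0,2,1,2,1)! = -1/4  (running -1/6)
⟨..|..⟩ = √(36/5)·(-1/6) = -0.447214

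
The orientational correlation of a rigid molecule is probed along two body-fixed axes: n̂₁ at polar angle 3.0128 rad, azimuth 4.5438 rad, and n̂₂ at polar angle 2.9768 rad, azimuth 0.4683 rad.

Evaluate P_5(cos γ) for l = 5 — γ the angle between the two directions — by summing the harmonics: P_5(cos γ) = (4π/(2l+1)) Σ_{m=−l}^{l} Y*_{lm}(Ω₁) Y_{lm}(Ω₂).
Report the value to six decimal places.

Expand P_5 via completeness: Σ_{m} conj(Y_{5,m}) at Ω₁ times Y_{5,m} at Ω₂ —
  m=-5: (-0.000012-0.000011i) × (-0.000038-0.000040i) = +0.000000+0.000000i  (running Σ = +0.000000+0.000000i)
  m=-4: (-0.000309+0.000247i) × (+0.000312+0.001001i) = -0.000000-0.000000i  (running Σ = -0.000000-0.000000i)
  m=-3: (+0.002788+0.005034i) × (+0.001957-0.011686i) = +0.000064-0.000023i  (running Σ = +0.000064-0.000023i)
  m=-2: (+0.051034-0.017891i) × (-0.051165+0.069559i) = -0.001367+0.004465i  (running Σ = -0.001303+0.004442i)
  m=-1: (-0.052070-0.305923i) × (+0.340462-0.172216i) = -0.070412-0.095188i  (running Σ = -0.071715-0.090746i)
  m=0: (-0.822701-0.000000i) × (-0.754329+0.000000i) = +0.620587+0.000000i  (running Σ = +0.548871-0.090746i)
  m=1: (+0.052070-0.305923i) × (-0.340462-0.172216i) = -0.070412+0.095188i  (running Σ = +0.478459+0.004442i)
  m=2: (+0.051034+0.017891i) × (-0.051165-0.069559i) = -0.001367-0.004465i  (running Σ = +0.477092-0.000023i)
  m=3: (-0.002788+0.005034i) × (-0.001957-0.011686i) = +0.000064+0.000023i  (running Σ = +0.477157-0.000000i)
  m=4: (-0.000309-0.000247i) × (+0.000312-0.001001i) = -0.000000+0.000000i  (running Σ = +0.477156+0.000000i)
  m=5: (+0.000012-0.000011i) × (+0.000038-0.000040i) = +0.000000-0.000000i  (running Σ = +0.477156-0.000000i)
Total Σ_m = +0.477156-0.000000i. Multiply by 1.142397: +0.545102-0.000000i. P_5(cos γ) = 0.545102

0.545102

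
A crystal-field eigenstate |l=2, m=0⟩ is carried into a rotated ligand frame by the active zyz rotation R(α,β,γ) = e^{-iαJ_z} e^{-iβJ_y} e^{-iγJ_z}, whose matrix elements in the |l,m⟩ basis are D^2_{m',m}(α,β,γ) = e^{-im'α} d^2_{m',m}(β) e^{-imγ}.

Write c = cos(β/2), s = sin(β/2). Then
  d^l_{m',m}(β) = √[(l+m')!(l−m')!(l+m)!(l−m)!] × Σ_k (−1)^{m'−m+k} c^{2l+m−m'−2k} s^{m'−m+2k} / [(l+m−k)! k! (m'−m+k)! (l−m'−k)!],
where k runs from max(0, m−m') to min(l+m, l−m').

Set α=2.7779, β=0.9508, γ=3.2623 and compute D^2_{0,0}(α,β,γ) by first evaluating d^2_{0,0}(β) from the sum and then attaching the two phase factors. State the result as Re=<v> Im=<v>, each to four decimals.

Re=0.0064 Im=0.0000

First d^2_{0,0}(β=0.9508), then the phase factors e^{-i(0)α} and e^{-i(0)γ}:
With c≡cos(β/2)=0.889110 and s≡sin(β/2)=0.457694, N=[2·2·2·2]^{1/2}=4.000000
k∈{0,1,2} keeps every argument non-negative
  k=0: (−1)^0·4.0000/(4)·0.8891^4·0.4577^0 = +0.624916
  k=1: (−1)^1·4.0000/(1)·0.8891^2·0.4577^2 = -0.662402
  k=2: (−1)^2·4.0000/(4)·0.8891^0·0.4577^4 = +0.043884
d^2_{0,0}(0.9508) = +0.624916 -0.662402 +0.043884 = +0.006398
Attach z-rotation phases: D = e^{-i(0)(2.7779)}·(+0.006398)·e^{-i(0)(3.2623)} = +0.006398+0.000000i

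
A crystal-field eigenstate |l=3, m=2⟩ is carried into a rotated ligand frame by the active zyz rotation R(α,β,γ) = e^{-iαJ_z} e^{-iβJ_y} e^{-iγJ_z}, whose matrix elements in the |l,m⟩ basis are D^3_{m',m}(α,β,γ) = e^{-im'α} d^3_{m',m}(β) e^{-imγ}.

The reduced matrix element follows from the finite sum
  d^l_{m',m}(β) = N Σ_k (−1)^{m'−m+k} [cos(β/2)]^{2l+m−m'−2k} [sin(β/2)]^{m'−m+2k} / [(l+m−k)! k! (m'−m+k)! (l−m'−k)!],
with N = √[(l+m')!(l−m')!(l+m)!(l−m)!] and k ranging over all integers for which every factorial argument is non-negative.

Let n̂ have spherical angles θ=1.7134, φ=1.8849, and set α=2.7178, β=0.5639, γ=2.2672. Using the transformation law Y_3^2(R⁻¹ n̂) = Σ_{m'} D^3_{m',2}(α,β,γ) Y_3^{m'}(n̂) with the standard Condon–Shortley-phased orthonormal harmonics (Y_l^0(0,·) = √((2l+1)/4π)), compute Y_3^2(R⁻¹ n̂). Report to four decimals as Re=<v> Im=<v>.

Re=0.2274 Im=0.0095

Need the full column D^3_{m',2} for m'=−3..3 at α=2.7178, β=0.5639, γ=2.2672.
cos(β/2)=0.960515, sin(β/2)=0.278229
d^3_{-3,2}: single k=5 term ⇒ +0.003923;  D = -0.003484-0.001802i
d^3_{-2,2}: k∈[4..5] ⇒ +0.027643 -0.000464 = +0.027179;  D = +0.016869+0.021311i
d^3_{-1,2}: k∈[3..4] ⇒ +0.120712 -0.005064 = +0.115648;  D = -0.028141-0.112171i
d^3_{0,2}: k∈[2..3] ⇒ +0.360896 -0.030282 = +0.330614;  D = -0.058535+0.325391i
d^3_{1,2}: k∈[1..2] ⇒ +0.719321 -0.120712 = +0.598609;  D = +0.338880-0.493451i
d^3_{2,2}: k∈[0..1] ⇒ +0.785279 -0.329451 = +0.455828;  D = -0.389738+0.236396i
d^3_{3,2}: single k=0 term ⇒ -0.557184;  D = -0.553081+0.067492i
Y_3^{m'}(θ=1.7134,φ=1.8849) and Σ D·Y over m':
  (-0.0035-0.0018i)·(+0.3273+0.2379i)  (+0.0169+0.0213i)·(+0.1151-0.0836i)  (-0.0281-0.1122i)·(+0.0889+0.2735i)  (-0.0585+0.3254i)·(+0.1538+0.0000i)  (+0.3389-0.4935i)·(-0.0889+0.2735i)  (-0.3897+0.2364i)·(+0.1151+0.0836i)  (-0.5531+0.0675i)·(-0.3273+0.2379i)
Y_3^2(R⁻¹ n̂) = +0.227387+0.009479i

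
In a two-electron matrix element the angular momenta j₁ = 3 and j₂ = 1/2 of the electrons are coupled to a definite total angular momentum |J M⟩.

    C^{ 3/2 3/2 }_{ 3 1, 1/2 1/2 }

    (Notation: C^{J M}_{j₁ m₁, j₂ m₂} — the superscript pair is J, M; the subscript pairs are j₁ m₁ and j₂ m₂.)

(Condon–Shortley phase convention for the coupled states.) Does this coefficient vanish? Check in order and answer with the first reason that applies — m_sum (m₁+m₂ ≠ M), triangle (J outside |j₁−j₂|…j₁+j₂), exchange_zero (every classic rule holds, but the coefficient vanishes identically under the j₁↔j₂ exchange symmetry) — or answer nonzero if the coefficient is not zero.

triangle

m-sum: m₁+m₂ = 1+1/2 = 3/2, M = 3/2  ✓
triangle: need |j₁−j₂| ≤ J ≤ j₁+j₂, i.e. J ∈ [5/2, 7/2]; J = 3/2 is outside ✗ ⇒ coefficient is 0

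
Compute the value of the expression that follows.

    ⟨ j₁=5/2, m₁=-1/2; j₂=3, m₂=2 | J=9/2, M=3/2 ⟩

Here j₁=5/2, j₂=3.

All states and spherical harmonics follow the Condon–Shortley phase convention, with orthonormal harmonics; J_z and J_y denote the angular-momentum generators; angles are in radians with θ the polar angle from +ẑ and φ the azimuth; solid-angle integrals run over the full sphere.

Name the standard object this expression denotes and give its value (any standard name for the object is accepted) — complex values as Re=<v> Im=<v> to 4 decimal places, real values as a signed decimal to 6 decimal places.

This is a Clebsch–Gordan (vector-coupling) coefficient.
triangle: 1!·4!·5!/11! = 2880/39916800
(j±m)!: 2!·3!·5!·1!·6!·3! = 6220800
prefactor² = (2J+1)·Δ·N² = 345600/77
  k=0: +1/(0!·1!·3!·5!·1!·0!) = 1/720
  k=1: −1/(1!·0!·2!·4!·2!·1!) = -1/96
Σ = -13/1440  ⇒  CG² = 345600/77·(-13/1440)² = 169/462
CG = −√(169/462) = -0.604815

Clebsch–Gordan coefficient, −√(169/462) ≈ -0.604815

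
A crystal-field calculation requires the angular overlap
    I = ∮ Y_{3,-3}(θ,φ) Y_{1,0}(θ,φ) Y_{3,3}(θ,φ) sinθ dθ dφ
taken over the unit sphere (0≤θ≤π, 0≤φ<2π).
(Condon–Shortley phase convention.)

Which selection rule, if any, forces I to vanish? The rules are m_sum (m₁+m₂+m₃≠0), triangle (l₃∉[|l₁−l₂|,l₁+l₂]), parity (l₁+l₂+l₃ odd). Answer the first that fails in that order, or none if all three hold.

parity

m₁+m₂+m₃ = -3 + 0 + 3 = 0  ✓
triangle: |3−1|=2 ≤ l₃=3 ≤ 3+1=4  ✓
parity: l₁+l₂+l₃ = 7 is odd  ✗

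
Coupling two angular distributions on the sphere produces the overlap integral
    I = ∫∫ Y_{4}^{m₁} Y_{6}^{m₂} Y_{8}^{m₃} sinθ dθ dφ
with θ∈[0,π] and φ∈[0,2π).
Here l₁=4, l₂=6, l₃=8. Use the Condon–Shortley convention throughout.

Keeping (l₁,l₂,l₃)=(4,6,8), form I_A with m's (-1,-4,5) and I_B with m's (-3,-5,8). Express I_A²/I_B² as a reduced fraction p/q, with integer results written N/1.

Shared (l₁,l₂,l₃)=(4,6,8): N and (l;000)² cancel in I_A²/I_B².
A: Δ = 2!·6!·10!/19! = 1/23279256; Racah Σ t=0..2: t=0:+1/19353600 t=1:−1/17418240 t=2:+1/261273600 = -1/522547200; ⇒ 3j(4 6 8; -1 -4 5)² = 5/162792, sgn +1
B: Δ = 2!·6!·10!/19! = 1/23279256; Racah Σ t=1..1: t=1:−1/2612736000 = -1/2612736000; ⇒ 3j(4 6 8; -3 -5 8)² = 77/2907, sgn -1
I_A²/I_B² = (5/162792)/(77/2907) = 5/4312

5/4312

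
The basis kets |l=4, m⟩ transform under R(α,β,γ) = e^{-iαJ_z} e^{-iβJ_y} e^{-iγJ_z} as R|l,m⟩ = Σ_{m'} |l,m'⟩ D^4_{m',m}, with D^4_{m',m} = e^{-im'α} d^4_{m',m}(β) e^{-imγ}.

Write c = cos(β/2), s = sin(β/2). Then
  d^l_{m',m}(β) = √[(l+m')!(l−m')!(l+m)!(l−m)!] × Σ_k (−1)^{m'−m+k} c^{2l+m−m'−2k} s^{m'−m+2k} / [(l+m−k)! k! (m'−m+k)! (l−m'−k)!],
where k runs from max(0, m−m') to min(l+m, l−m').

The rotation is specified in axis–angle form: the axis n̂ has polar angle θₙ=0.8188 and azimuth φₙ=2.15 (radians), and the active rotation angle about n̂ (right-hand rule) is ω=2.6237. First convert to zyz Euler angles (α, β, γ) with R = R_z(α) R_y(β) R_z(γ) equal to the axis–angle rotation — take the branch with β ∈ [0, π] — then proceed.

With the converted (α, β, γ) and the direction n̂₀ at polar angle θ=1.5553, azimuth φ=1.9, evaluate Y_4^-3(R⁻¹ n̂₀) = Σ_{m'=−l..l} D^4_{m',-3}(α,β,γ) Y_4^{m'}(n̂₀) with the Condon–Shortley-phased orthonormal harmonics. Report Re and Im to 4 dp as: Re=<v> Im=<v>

Axis–angle → zyz. n̂ = (sinθₙcosφₙ, sinθₙsinφₙ, cosθₙ) = (-0.399750, +0.611209, +0.683098), ω = 2.6237.
R = I cosω + sinω [n̂]ₓ + (1−cosω) n̂n̂ᵀ gives
  R = [-0.570220, -0.794789, -0.207748; -0.118453, -0.170700, +0.978177; -0.812907, +0.582385, +0.003191]
β = atan2(√(R₁₃²+R₂₃²), R₃₃) = 1.567606; α = atan2(R₂₃, R₁₃) mod 2π = 1.780070; γ = atan2(R₃₂, −R₃₁) mod 2π = 0.621663
Need the full column D^4_{m',-3} for m'=−4..4 at α=1.7801, β=1.5676, γ=0.6217.
cos(β/2)=0.708234, sin(β/2)=0.705978
d^4_{-4,-3}: single k=1 term ⇒ +0.178473;  D = -0.161511+0.075940i
d^4_{-3,-3}: k∈[0..1] ⇒ +0.063302 -0.440292 = -0.376990;  D = -0.227784-0.300393i
d^4_{-2,-3}: k∈[0..1] ⇒ -0.236098 +0.703789 = +0.467690;  D = +0.305827-0.353842i
d^4_{-1,-3}: k∈[0..1] ⇒ +0.499244 -0.826780 = -0.327536;  D = +0.286894+0.158024i
d^4_{0,-3}: k∈[0..1] ⇒ -0.741858 +0.737139 = -0.004719;  D = +0.001368-0.004516i
d^4_{1,-3}: k∈[0..1] ⇒ +0.826780 -0.492913 = +0.333868;  D = +0.332665+0.028317i
d^4_{2,-3}: k∈[0..1] ⇒ -0.699312 +0.231621 = -0.467691;  D = +0.058010+0.464079i
d^4_{3,-3}: k∈[0..1] ⇒ +0.434708 -0.061706 = +0.373002;  D = -0.352435+0.122149i
d^4_{4,-3}: single k=0 term ⇒ -0.175089;  D = -0.090455-0.149913i
Y_4^{m'}(θ=1.5553,φ=1.9) and Σ D·Y over m':
  (-0.1615+0.0759i)·(+0.1111-0.4281i)  (-0.2278-0.3004i)·(+0.0162+0.0107i)  (+0.3058-0.3538i)·(+0.2641-0.2043i)  (+0.2869+0.1580i)·(+0.0071+0.0208i)  (+0.0014-0.0045i)·(+0.3166+0.0000i)  (+0.3327+0.0283i)·(-0.0071+0.0208i)  (+0.0580+0.4641i)·(+0.2641+0.2043i)  (-0.3524+0.1221i)·(-0.0162+0.0107i)  (-0.0905-0.1499i)·(+0.1111+0.4281i)
Y_4^-3(R⁻¹ n̂) = -0.002161+0.000030i

Re=-0.0022 Im=0.0000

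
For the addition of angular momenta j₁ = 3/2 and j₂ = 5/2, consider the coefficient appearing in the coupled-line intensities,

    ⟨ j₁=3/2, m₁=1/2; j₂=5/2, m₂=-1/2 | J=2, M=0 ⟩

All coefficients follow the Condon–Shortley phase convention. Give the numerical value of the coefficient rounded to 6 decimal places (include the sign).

-0.267261

√[5·2!1!3!/7! · 2!1!2!3!2!2!] = √(8/7)
  +(−1)^0/∏(0,2,1,2,0,1)! = 1/4  (running 1/4)
  +(−1)^1/∏(1,1,0,1,1,2)! = -1/2  (running -1/4)
⟨..|..⟩ = √(8/7)·(-1/4) = -0.267261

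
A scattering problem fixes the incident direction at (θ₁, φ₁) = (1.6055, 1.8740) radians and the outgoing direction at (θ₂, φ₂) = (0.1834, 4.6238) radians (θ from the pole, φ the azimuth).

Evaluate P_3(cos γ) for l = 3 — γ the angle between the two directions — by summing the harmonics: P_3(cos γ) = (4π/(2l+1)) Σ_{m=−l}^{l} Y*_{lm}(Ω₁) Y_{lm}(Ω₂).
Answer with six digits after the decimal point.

Addition theorem: P_3(cos γ) = (4π/7) Σ_m Y*_{lm}(Ω₁) Y_{lm}(Ω₂), m = −3…3:
  m=-3: (0.32871 - 0.25573j) × (0.00066 - 0.00244j) = -0.00041 - 0.00097j  (running Σ = -0.00041 - 0.00097j)
  m=-2: (0.02910 + 0.02018j) × (-0.03290 - 0.00589j) = -0.00084 - 0.00084j  (running Σ = -0.00124 - 0.00181j)
  m=-1: (0.09586 - 0.30640j) × (-0.01999 + 0.22507j) = 0.06704 + 0.02770j  (running Σ = 0.06580 + 0.02589j)
  m=0: (0.03877 + 0.00000j) × (0.67282 + 0.00000j) = 0.02608 + 0.00000j  (running Σ = 0.09188 + 0.02589j)
  m=1: (-0.09586 - 0.30640j) × (0.01999 + 0.22507j) = 0.06704 - 0.02770j  (running Σ = 0.15893 - 0.00181j)
  m=2: (0.02910 - 0.02018j) × (-0.03290 + 0.00589j) = -0.00084 + 0.00084j  (running Σ = 0.15809 - 0.00097j)
  m=3: (-0.32871 - 0.25573j) × (-0.00066 - 0.00244j) = -0.00041 + 0.00097j  (running Σ = 0.15768 + 0.00000j)
Accumulated sum 0.15768 + 0.00000j; after 4π/(2l+1) scaling, 0.28307 + 0.00000j ⇒ P_3 = 0.283071

0.283071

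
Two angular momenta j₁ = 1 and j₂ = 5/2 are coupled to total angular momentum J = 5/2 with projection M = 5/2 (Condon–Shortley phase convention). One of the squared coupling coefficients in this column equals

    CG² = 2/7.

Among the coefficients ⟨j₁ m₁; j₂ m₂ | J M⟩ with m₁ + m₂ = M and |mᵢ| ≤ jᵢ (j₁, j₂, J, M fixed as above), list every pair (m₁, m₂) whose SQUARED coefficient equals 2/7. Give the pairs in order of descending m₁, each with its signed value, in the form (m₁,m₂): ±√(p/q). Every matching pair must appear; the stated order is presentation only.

Admissible pairs with m₁+m₂ = M = 5/2: (0,5/2), (1,3/2)
  (m₁,m₂)=(1,3/2): CG² = 2/7, CG = +√(2/7)   ← matches the target
  (m₁,m₂)=(0,5/2): CG² = 5/7, CG = −√(5/7)
Pairs with CG² = 2/7: (1,3/2): +√(2/7)

(1,3/2): +√(2/7)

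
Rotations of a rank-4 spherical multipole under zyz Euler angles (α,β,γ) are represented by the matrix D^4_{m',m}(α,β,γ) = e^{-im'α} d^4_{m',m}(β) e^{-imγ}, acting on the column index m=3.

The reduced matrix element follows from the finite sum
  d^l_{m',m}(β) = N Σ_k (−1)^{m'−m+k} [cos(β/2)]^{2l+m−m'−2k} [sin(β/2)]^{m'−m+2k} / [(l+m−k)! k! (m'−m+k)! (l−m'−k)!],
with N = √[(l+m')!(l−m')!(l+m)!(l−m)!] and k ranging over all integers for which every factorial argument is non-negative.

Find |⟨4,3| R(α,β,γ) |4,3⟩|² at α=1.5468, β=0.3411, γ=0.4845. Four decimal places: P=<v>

D^4_{3,3}(1.5468,0.3411,0.4845) = e^{-i·3·1.5468}·d^4_{3,3}(0.3411)·e^{-i·3·0.4845}. Compute d first:
Half-angle: c=0.985492, s=0.169724. N=√(5040·1·5040·1)=5040.000000
k∈{0,1} keeps every argument non-negative
  k=0: (−1)^0·5040.0000/(5040)·0.9855^8·0.1697^0 = +0.889658
  k=1: (−1)^1·5040.0000/(720)·0.9855^6·0.1697^2 = -0.184716
d^4_{3,3}(0.3411) = +0.889658 -0.184716 = +0.704943
|D^4_{3,3}|² = |d^4_{3,3}(β)|² = (+0.704943)² = 0.496944 (the z-rotation phases have unit modulus)

P=0.4969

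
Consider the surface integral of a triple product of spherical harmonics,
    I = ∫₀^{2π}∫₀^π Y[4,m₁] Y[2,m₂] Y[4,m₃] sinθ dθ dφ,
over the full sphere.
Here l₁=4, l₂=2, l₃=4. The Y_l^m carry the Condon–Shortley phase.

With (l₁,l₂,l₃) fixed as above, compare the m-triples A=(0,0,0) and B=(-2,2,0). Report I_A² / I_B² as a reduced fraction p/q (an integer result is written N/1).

20/27

Shared (l₁,l₂,l₃)=(4,2,4): N and (l;000)² cancel in I_A²/I_B².
A: Δ = 2!·6!·2!/11! = 1/13860; Racah Σ t=0..2: t=0:+1/192 t=1:−1/36 t=2:+1/192 = -5/288; ⇒ 3j(4 2 4; 0 0 0)² = 20/693, sgn -1
B: Δ = 2!·6!·2!/11! = 1/13860; Racah Σ t=2..2: t=2:+1/192 = 1/192; ⇒ 3j(4 2 4; -2 2 0)² = 3/77, sgn +1
I_A²/I_B² = (20/693)/(3/77) = 20/27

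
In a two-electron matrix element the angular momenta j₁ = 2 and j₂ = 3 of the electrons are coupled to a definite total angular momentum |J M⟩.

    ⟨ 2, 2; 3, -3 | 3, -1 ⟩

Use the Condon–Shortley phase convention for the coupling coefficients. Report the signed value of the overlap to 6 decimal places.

+0.408248  (= +√(1/6))

triangle: 2!·2!·4!/9! = 96/362880
(j±m)!: 4!·0!·0!·6!·2!·4! = 829440
prefactor² = (2J+1)·Δ·N² = 1536
  k=0: +1/(0!·2!·0!·0!·2!·4!) = 1/96
Σ = 1/96  ⇒  CG² = 1536·(1/96)² = 1/6
CG = +√(1/6) = +0.408248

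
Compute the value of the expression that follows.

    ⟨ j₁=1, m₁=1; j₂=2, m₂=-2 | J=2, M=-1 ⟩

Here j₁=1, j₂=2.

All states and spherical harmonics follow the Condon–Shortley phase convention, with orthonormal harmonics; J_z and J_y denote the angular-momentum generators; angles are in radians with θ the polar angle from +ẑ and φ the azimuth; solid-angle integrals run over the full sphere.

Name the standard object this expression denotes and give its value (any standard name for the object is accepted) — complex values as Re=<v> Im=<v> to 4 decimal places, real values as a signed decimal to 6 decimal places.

This is a Clebsch–Gordan (vector-coupling) coefficient.
√[5·1!1!3!/6! · 2!0!0!4!1!3!] = √(12)
  +(−1)^0/∏(0,1,0,0,1,3)! = 1/6  (running 1/6)
⟨..|..⟩ = √(12)·(1/6) = +0.577350

Clebsch–Gordan coefficient, +√(1/3) ≈ +0.577350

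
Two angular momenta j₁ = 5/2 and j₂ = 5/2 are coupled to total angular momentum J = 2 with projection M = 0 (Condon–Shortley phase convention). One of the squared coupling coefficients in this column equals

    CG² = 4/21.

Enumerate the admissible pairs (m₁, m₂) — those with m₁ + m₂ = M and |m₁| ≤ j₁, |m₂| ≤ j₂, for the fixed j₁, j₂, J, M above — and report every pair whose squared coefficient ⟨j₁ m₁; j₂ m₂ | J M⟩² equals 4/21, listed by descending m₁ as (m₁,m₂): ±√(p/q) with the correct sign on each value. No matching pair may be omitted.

Admissible pairs with m₁+m₂ = M = 0: (-5/2,5/2), (-3/2,3/2), (-1/2,1/2), (1/2,-1/2), (3/2,-3/2), (5/2,-5/2)
  (m₁,m₂)=(5/2,-5/2): CG² = 25/84, CG = +√(25/84)
  (m₁,m₂)=(3/2,-3/2): CG² = 1/84, CG = +√(1/84)
  (m₁,m₂)=(1/2,-1/2): CG² = 4/21, CG = −√(4/21)   ← matches the target
  (m₁,m₂)=(-1/2,1/2): CG² = 4/21, CG = +√(4/21)   ← matches the target
  (m₁,m₂)=(-3/2,3/2): CG² = 1/84, CG = −√(1/84)
  (m₁,m₂)=(-5/2,5/2): CG² = 25/84, CG = −√(25/84)
Pairs with CG² = 4/21: (1/2,-1/2): −√(4/21); (-1/2,1/2): +√(4/21)

(1/2,-1/2): −√(4/21); (-1/2,1/2): +√(4/21)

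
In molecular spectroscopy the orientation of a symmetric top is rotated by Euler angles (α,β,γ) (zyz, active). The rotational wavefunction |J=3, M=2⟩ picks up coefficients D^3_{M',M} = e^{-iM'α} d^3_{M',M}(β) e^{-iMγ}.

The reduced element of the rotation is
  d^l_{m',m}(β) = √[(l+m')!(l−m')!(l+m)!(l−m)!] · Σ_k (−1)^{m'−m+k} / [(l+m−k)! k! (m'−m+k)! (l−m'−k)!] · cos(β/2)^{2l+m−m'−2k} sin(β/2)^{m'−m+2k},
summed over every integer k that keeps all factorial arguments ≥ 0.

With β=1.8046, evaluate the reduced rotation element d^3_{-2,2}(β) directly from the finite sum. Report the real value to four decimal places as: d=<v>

d^3_{-2,2}(β=1.8046) via the finite sum:
c=cos(1.804600/2)=0.619807, s=sin(1.804600/2)=0.784755; N=√[1·120·120·1]=120.000000
k: max(0,(2)−(-2))=4 … min(3+(2),3−(-2))=5
  k=4: (−1)^0·120.0000/(24)·0.6198^2·0.7848^4 = +0.728480
  k=5: (−1)^1·120.0000/(120)·0.6198^0·0.7848^6 = -0.233562
d^3_{-2,2}(1.8046) = +0.728480 -0.233562 = +0.494918

d=0.4949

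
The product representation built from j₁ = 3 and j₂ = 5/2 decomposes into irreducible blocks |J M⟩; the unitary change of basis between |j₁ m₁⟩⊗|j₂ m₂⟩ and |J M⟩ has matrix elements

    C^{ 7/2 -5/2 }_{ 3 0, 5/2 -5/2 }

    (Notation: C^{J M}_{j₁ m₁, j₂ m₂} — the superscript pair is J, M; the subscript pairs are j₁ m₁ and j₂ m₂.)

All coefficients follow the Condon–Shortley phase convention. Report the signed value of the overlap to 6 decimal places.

+√(8/21) = +0.617213

√[8·2!4!3!/10! · 3!3!0!5!1!6!] = √(13824/7)
  +(−1)^0/∏(0,2,3,0,1,3)! = 1/72  (running 1/72)
⟨..|..⟩ = √(13824/7)·(1/72) = +0.617213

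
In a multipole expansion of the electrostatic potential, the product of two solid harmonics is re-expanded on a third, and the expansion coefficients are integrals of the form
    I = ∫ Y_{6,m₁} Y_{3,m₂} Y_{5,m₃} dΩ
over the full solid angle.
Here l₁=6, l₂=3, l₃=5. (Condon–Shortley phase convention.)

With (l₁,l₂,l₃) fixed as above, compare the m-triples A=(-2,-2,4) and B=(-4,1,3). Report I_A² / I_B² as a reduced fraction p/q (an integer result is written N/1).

3/2

Shared (l₁,l₂,l₃)=(6,3,5): N and (l;000)² cancel in I_A²/I_B².
A: Δ = 4!·8!·2!/15! = 1/675675; Racah Σ t=0..1: t=0:+1/967680 t=1:−1/60480 = -1/64512; ⇒ 3j(6 3 5; -2 -2 4)² = 15/1001, sgn +1
B: Δ = 4!·8!·2!/15! = 1/675675; Racah Σ t=2..4: t=2:+1/322560 t=3:−1/30240 t=4:+1/69120 = -1/64512; ⇒ 3j(6 3 5; -4 1 3)² = 10/1001, sgn -1
I_A²/I_B² = (15/1001)/(10/1001) = 3/2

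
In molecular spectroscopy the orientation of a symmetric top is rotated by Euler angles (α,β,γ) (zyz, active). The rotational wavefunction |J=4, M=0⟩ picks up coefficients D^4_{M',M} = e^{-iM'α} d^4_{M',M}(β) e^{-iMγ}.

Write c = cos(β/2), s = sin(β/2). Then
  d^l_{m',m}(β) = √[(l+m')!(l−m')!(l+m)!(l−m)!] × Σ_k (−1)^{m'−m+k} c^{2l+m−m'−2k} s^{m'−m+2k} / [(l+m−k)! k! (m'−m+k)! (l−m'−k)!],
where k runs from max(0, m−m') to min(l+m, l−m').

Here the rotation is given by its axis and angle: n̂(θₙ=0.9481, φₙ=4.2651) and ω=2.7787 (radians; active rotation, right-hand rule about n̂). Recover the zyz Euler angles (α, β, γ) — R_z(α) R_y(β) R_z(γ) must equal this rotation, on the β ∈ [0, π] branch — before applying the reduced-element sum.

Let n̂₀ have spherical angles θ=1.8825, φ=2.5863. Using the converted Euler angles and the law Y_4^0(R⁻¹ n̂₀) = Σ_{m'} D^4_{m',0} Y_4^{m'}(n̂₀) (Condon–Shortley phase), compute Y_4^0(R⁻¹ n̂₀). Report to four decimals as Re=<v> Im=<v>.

Axis–angle → zyz. n̂ = (sinθₙcosφₙ, sinθₙsinφₙ, cosθₙ) = (-0.351342, -0.732396, +0.583228), ω = 2.7787.
R = I cosω + sinω [n̂]ₓ + (1−cosω) n̂n̂ᵀ gives
  R = [-0.696031, +0.290851, -0.656466; +0.704919, +0.103001, -0.701769; -0.136494, -0.951208, -0.276718]
β = atan2(√(R₁₃²+R₂₃²), R₃₃) = 1.851174; α = atan2(R₂₃, R₁₃) mod 2π = 3.960333; γ = atan2(R₃₂, −R₃₁) mod 2π = 4.854911
Need the full column D^4_{m',0} for m'=−4..4 at α=3.9603, β=1.8512, γ=4.8549.
cos(β/2)=0.601366, sin(β/2)=0.798974
d^4_{-4,0}: single k=4 term ⇒ +0.445897;  D = -0.441937-0.059293i
d^4_{-3,0}: k∈[3..4] ⇒ +0.474630 -0.837805 = -0.363175;  D = -0.281164+0.229875i
d^4_{-2,0}: k∈[2..4] ⇒ +0.286430 -1.348265 +0.892471 = -0.169364;  D = +0.011286-0.168987i
d^4_{-1,0}: k∈[1..4] ⇒ +0.101629 -1.076361 +1.899963 -0.558961 = +0.366271;  D = -0.250215-0.267483i
d^4_{0,0}: k∈[0..4] ⇒ +0.017104 -0.483079 +1.918615 -1.505195 +0.166058 = +0.113504;  D = +0.113504+0.000000i
d^4_{1,0}: k∈[0..3] ⇒ -0.101629 +1.076361 -1.899963 +0.558961 = -0.366271;  D = +0.250215-0.267483i
d^4_{2,0}: k∈[0..2] ⇒ +0.286430 -1.348265 +0.892471 = -0.169364;  D = +0.011286+0.168987i
d^4_{3,0}: k∈[0..1] ⇒ -0.474630 +0.837805 = +0.363175;  D = +0.281164+0.229875i
d^4_{4,0}: single k=0 term ⇒ +0.445897;  D = -0.441937+0.059293i
Y_4^{m'}(θ=1.8825,φ=2.5863) and Σ D·Y over m':
  (-0.4419-0.0593i)·(-0.2199+0.2891i)  (-0.2812+0.2299i)·(-0.0314+0.3295i)  (+0.0113-0.1690i)·(-0.0460-0.0928i)  (-0.2502-0.2675i)·(-0.2748-0.1705i)  (+0.1135+0.0000i)·(+0.0516+0.0000i)  (+0.2502-0.2675i)·(+0.2748-0.1705i)  (+0.0113+0.1690i)·(-0.0460+0.0928i)  (+0.2812+0.2299i)·(+0.0314+0.3295i)  (-0.4419+0.0593i)·(-0.2199-0.2891i)
Y_4^0(R⁻¹ n̂) = +0.114615+0.000000i

Re=0.1146 Im=0.0000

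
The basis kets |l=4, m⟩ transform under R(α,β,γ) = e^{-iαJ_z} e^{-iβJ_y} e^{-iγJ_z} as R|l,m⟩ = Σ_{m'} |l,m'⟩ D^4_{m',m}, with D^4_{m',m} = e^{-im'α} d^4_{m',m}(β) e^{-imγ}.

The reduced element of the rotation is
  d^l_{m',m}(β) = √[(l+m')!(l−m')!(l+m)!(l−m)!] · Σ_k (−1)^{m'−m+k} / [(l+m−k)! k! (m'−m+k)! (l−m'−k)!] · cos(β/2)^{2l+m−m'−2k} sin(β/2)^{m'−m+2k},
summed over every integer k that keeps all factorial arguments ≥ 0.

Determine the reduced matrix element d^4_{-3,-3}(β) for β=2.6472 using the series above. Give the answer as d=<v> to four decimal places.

d=-0.0014

d^4_{-3,-3}(β=2.6472) via the finite sum:
With c≡cos(β/2)=0.244686 and s≡sin(β/2)=0.969602, N=[1·5040·1·5040]^{1/2}=5040.000000
The bounds max(0,m−m')=0 and min(l+m,l−m')=1 give 2 terms
  k=0: (−1)^0·5040.0000/(5040)·0.2447^8·0.9696^0 = +0.000013
  k=1: (−1)^1·5040.0000/(720)·0.2447^6·0.9696^2 = -0.001412
d^4_{-3,-3}(2.6472) = +0.000013 -0.001412 = -0.001400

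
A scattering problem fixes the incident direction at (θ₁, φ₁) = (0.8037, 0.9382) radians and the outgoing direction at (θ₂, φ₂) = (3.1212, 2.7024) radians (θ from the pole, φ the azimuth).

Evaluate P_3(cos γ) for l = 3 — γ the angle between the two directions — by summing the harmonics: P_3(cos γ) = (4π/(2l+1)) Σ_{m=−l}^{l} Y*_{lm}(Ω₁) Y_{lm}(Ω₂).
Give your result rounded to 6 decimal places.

Term-by-term m-sum for l=3 (normalisation 4π/7 = 1.795196):
  m=-3: (-0.147433+0.050004i) × (-0.000001-0.000003i) = +0.000000+0.000000i  (running Σ = +0.000000+0.000000i)
  m=-2: (-0.110609+0.350598i) × (-0.000271-0.000327i) = +0.000145-0.000059i  (running Σ = +0.000145-0.000058i)
  m=-1: (+0.193758+0.264300i) × (-0.023846-0.011203i) = -0.001659-0.008473i  (running Σ = -0.001515-0.008532i)
  m=0: (-0.153197-0.000000i) × (-0.745422+0.000000i) = +0.114196+0.000000i  (running Σ = +0.112682-0.008532i)
  m=1: (-0.193758+0.264300i) × (+0.023846-0.011203i) = -0.001659+0.008473i  (running Σ = +0.111022-0.000058i)
  m=2: (-0.110609-0.350598i) × (-0.000271+0.000327i) = +0.000145+0.000059i  (running Σ = +0.111167+0.000000i)
  m=3: (+0.147433+0.050004i) × (+0.000001-0.000003i) = +0.000000-0.000000i  (running Σ = +0.111167+0.000000i)
Σ over m = +0.111167+0.000000i; ×(4π/7) → +0.199567+0.000000i. Real part: 0.199567

0.199567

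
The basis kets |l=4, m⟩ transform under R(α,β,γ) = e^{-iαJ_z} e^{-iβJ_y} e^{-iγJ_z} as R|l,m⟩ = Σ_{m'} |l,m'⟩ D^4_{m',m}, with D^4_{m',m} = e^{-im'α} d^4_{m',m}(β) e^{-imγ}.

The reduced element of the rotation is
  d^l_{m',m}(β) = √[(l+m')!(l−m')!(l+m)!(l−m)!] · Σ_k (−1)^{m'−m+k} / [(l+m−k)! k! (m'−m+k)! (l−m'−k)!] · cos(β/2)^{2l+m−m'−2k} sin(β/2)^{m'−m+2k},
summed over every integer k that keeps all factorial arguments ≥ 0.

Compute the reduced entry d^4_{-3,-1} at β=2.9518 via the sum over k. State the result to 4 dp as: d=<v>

d=-0.0010

d^4_{-3,-1}(β=2.9518) via the finite sum:
With c≡cos(β/2)=0.094754 and s≡sin(β/2)=0.995501, N=[1·5040·6·120]^{1/2}=1904.940944
k∈{2,3} keeps every argument non-negative
  k=2: (−1)^0·1904.9409/(240)·0.0948^6·0.9955^2 = +0.000006
  k=3: (−1)^1·1904.9409/(144)·0.0948^4·0.9955^4 = -0.001047
d^4_{-3,-1}(2.9518) = +0.000006 -0.001047 = -0.001042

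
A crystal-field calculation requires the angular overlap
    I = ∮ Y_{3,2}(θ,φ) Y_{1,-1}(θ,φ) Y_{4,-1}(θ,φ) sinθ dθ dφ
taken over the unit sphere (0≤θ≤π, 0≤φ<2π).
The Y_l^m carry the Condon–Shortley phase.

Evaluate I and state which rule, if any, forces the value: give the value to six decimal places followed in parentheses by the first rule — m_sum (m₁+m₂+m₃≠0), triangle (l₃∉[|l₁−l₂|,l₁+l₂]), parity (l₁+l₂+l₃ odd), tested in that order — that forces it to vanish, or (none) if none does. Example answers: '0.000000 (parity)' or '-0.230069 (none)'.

-0.106622 (none)

Rules hold: Σm=0, L=8 even, 2≤4≤4.
N = 7·3·9 = 189
Δ = 0!·6!·2!/9! = 1/252
Racah Σ t=0..0: t=0:+1/36 = 1/36
⇒ 3j(3 1 4; 0 0 0)² = 4/63, sgn +1
Racah Σ t=0..0: t=0:+1/240 = 1/240
⇒ 3j(3 1 4; 2 -1 -1)² = 1/84, sgn -1
4πI² = N·(3j₀)²·(3jₘ)² = 1/7
I = -1·√(0.142857/4π) = -0.10662181
No selection rule forces the value: the integral is nonzero (none).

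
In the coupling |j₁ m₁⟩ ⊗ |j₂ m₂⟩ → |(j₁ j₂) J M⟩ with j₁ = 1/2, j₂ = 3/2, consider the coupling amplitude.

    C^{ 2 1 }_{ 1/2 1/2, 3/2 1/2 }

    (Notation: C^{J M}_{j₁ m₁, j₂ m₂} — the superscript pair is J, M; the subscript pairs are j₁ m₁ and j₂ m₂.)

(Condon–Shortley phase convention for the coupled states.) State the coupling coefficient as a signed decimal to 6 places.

triangle: 0!×1!×3!/5! = 6/120
(j±m)!: 1!×0!×2!×1!×3!×1! = 12
prefactor² = (2J+1)×Δ×N² = 3
  k=0: +1/(0!×0!×0!×2!×1!×1!) = 1/2
Σ = 1/2  ⇒  CG² = 3×(1/2)² = 3/4
CG = +√(3/4) = +0.866025

+√(3/4) ≈ +0.866025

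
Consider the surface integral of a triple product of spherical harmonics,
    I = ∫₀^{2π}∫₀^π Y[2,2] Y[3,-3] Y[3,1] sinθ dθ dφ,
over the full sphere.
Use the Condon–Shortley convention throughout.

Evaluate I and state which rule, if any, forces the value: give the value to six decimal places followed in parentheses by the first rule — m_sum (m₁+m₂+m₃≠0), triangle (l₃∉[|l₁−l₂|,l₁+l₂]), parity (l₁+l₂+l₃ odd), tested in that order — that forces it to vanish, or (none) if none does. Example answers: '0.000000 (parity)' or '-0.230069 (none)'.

0.132981 (none)

m-sum 0 ✓  L=8 even ✓  1≤3≤5 ✓
Π(2lᵢ+1) = 5×7×7 = 245
triangle coeff Δ(2,3,3) = 1/3780
Σ_t [0,2]: t=0:+1/24 t=1:−1/4 t=2:+1/24 = -1/6
(3j)²=4/105 [(2 3 3; 0 0 0)], sign=+1
Σ_t [0,0]: t=0:+1/96 = 1/96
(3j)²=1/42 [(2 3 3; 2 -3 1)], sign=+1
⇒ 4πI² = 2/9
I = (+1)√(2/9/(4π)) = 0.13298076
No selection rule forces the value: the integral is nonzero (none).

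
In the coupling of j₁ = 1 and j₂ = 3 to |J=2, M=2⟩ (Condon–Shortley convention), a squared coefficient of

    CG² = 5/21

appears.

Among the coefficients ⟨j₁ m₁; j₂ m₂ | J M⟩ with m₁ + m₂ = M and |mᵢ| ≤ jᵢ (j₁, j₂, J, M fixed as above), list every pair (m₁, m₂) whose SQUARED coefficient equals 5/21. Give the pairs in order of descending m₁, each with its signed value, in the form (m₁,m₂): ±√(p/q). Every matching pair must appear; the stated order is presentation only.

(0,2): −√(5/21)

Admissible pairs with m₁+m₂ = M = 2: (-1,3), (0,2), (1,1)
  (m₁,m₂)=(1,1): CG² = 1/21, CG = +√(1/21)
  (m₁,m₂)=(0,2): CG² = 5/21, CG = −√(5/21)   ← matches the target
  (m₁,m₂)=(-1,3): CG² = 5/7, CG = +√(5/7)
Pairs with CG² = 5/21: (0,2): −√(5/21)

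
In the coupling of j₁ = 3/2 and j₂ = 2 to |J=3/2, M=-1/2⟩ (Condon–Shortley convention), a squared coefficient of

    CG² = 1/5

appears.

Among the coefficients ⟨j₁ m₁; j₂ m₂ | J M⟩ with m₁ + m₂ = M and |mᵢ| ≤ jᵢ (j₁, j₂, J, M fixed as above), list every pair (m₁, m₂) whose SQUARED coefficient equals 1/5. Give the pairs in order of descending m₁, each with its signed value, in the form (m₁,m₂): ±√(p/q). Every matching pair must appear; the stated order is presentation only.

Admissible pairs with m₁+m₂ = M = -1/2: (-3/2,1), (-1/2,0), (1/2,-1), (3/2,-2)
  (m₁,m₂)=(3/2,-2): CG² = 2/5, CG = +√(2/5)
  (m₁,m₂)=(1/2,-1): CG² = 0/1, CG = 0
  (m₁,m₂)=(-1/2,0): CG² = 1/5, CG = −√(1/5)   ← matches the target
  (m₁,m₂)=(-3/2,1): CG² = 2/5, CG = +√(2/5)
Pairs with CG² = 1/5: (-1/2,0): −√(1/5)

(-1/2,0): −√(1/5)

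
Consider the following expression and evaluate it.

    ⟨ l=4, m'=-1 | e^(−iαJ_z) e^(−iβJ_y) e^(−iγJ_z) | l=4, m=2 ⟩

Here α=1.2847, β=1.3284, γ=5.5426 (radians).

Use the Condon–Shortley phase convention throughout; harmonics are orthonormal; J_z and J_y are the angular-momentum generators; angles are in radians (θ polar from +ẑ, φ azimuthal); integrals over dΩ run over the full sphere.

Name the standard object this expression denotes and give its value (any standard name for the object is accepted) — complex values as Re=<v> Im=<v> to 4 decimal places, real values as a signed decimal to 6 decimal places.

Wigner D-matrix element, Re=-0.1804 Im=0.0712

This is a Wigner D-matrix element — the rotation-matrix element ⟨l m'| R(α,β,γ) |l m⟩ in the angular-momentum basis.
Split into d^4_{-1,2}(β=1.3284) × two z-phases.
With c≡cos(β/2)=0.787410 and s≡sin(β/2)=0.616429, N=[6·120·720·2]^{1/2}=1018.233765
k: max(0,(2)−(-1))=3 … min(4+(2),4−(-1))=5
  k=3: (−1)^0·1018.2338/(72)·0.7874^5·0.6164^3 = +1.002698
  k=4: (−1)^1·1018.2338/(48)·0.7874^3·0.6164^5 = -0.921777
  k=5: (−1)^2·1018.2338/(240)·0.7874^1·0.6164^7 = +0.112985
d^4_{-1,2}(1.3284) = +1.002698 -0.921777 +0.112985 = +0.193906
Attach z-rotation phases: D = e^{-i(-1)(1.2847)}·(+0.193906)·e^{-i(2)(5.5426)} = -0.180379+0.071153i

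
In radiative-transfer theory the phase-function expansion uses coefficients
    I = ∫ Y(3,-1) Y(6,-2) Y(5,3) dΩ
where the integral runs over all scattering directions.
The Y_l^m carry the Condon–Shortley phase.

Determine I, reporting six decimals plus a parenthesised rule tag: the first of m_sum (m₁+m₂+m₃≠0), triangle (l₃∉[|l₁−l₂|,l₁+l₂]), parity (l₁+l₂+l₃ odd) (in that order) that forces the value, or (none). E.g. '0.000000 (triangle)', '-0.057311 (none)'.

m-sum 0 ✓  L=14 even ✓  3≤5≤9 ✓
Π(2lᵢ+1) = 7×13×11 = 1001
triangle coeff Δ(3,6,5) = 1/675675
Σ_t [1,3]: t=1:−1/8640 t=2:+1/2304 t=3:−1/8640 = 7/34560
(3j)²=7/429 [(3 6 5; 0 0 0)], sign=-1
Σ_t [2,4]: t=2:+1/11520 t=3:−1/30240 t=4:+1/1935360 = 1/18432
(3j)²=7/429 [(3 6 5; -1 -2 3)], sign=+1
⇒ 4πI² = 343/1287
I = (-1)√(343/1287/(4π)) = -0.14563067
No selection rule forces the value: the integral is nonzero (none).

-0.145631 (none)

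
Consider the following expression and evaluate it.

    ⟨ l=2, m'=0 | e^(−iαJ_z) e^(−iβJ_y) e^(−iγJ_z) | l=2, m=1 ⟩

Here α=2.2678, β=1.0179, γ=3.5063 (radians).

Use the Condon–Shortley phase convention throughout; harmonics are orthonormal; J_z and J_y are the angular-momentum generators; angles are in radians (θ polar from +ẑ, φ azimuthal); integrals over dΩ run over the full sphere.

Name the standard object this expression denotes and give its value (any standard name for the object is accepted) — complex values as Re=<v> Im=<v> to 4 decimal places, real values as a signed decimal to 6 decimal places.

Wigner D-matrix element, Re=-0.5114 Im=0.1952

This is a Wigner D-matrix element — the rotation-matrix element ⟨l m'| R(α,β,γ) |l m⟩ in the angular-momentum basis.
Split into d^2_{0,1}(β=1.0179) × two z-phases.
c=cos(1.017900/2)=0.873257, s=sin(1.017900/2)=0.487261; N=√[2·2·6·1]=4.898979
Admissible k: 1..2 (factorial args all ≥0)
  k=1: (−1)^0·4.8990/(2)·0.8733^3·0.4873^1 = +0.794809
  k=2: (−1)^1·4.8990/(2)·0.8733^1·0.4873^3 = -0.247458
d^2_{0,1}(1.0179) = +0.794809 -0.247458 = +0.547351
D = (+1.000000+0.000000i)·(+0.547351)·(-0.934228+0.356676i) = -0.511350+0.195227i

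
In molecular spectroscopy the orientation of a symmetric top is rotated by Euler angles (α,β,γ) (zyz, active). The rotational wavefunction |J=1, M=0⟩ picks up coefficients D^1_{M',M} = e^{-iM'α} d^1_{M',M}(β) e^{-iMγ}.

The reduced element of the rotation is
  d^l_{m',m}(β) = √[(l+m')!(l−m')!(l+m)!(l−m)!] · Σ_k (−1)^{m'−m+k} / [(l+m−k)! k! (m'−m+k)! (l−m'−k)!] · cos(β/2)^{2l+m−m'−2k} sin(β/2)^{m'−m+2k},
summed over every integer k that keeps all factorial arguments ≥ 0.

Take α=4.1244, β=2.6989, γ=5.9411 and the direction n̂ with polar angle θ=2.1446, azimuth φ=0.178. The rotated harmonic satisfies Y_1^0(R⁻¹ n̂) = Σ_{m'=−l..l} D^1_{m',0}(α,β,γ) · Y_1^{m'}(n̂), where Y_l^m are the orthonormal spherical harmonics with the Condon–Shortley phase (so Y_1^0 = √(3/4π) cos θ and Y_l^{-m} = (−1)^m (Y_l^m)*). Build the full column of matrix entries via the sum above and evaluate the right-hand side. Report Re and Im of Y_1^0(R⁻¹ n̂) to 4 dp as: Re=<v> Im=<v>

Need the full column D^1_{m',0} for m'=−1..1 at α=4.1244, β=2.6989, γ=5.9411.
cos(β/2)=0.219543, sin(β/2)=0.975603
d^1_{-1,0}: single k=1 term ⇒ +0.302906;  D = -0.168019-0.252036i
d^1_{0,0}: k∈[0..1] ⇒ +0.048199 -0.951801 = -0.903601;  D = -0.903601+0.000000i
d^1_{1,0}: single k=0 term ⇒ -0.302906;  D = +0.168019-0.252036i
Y_1^{m'}(θ=2.1446,φ=0.178) and Σ D·Y over m':
  (-0.1680-0.2520i)·(+0.2856-0.0514i)  (-0.9036+0.0000i)·(-0.2652+0.0000i)  (+0.1680-0.2520i)·(-0.2856-0.0514i)
Y_1^0(R⁻¹ n̂) = +0.117799+0.000000i

Re=0.1178 Im=0.0000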